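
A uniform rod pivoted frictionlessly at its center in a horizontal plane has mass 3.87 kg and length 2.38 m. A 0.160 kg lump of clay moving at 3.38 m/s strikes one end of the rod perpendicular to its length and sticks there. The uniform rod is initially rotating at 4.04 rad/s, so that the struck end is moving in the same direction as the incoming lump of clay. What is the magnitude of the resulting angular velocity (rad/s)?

About the pivot the impulsive forces during the collision are internal, so angular momentum about that axis is conserved.
I_p = (1/12)(3.87)(2.38)² = 1.827 kg·m². Taking the sense of the lump of clay's angular momentum as positive, L_{lump} = m v R = (0.160)(3.38)(2.38/2) = 0.6436 kg·m²/s.
L_i = +I_p ω_p + m v R = +(1.827)(4.04) + 0.6436 = 8.024 kg·m²/s.
After sticking, I_f = I_p + m R² = 1.827 + (0.160)(2.38/2)² = 2.053 kg·m².
ω_f = L_i / I_f = 8.024 / 2.053 = 3.908 rad/s.

|ω_f| ≈ 3.91 rad/s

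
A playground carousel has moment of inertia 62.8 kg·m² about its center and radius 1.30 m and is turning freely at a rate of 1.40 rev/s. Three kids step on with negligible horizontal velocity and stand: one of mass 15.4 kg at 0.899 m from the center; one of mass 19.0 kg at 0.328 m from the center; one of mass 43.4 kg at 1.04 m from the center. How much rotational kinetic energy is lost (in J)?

No external torque acts about the center; L_before = L_after.
Added inertia Σmr² = (15.4)(0.899)² + (19.0)(0.328)² + (43.4)(1.04)² = 61.43 kg·m²; I_f = 62.80 + 61.43 = 124.2 kg·m².
ω_f = I_p ω_i / I_f = (62.80)(1.40) / 124.2 = 0.7077 rev/s.
KE_i = ½(62.80)(8.796 rad/s)² = 2430 J; KE_f = ½(124.2)(4.447)² = 1228 J.

energy lost ≈ 1200 J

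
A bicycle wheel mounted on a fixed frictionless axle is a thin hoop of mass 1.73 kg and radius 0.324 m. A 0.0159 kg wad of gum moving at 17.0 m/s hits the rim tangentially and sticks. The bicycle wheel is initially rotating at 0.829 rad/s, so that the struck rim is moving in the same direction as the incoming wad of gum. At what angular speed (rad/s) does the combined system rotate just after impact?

About the axle the impulsive forces during the collision are internal, so angular momentum about that axis is conserved.
I_p = (1.73)(0.324)² = 0.1816 kg·m². Taking the sense of the wad of gum's angular momentum as positive, L_{wad} = m v R = (0.0159)(17.0)(0.324) = 0.08758 kg·m²/s.
L_i = +I_p ω_p + m v R = +(0.1816)(0.829) + 0.08758 = 0.2381 kg·m²/s.
After sticking, I_f = I_p + m R² = 0.1816 + (0.0159)(0.324)² = 0.1833 kg·m².
ω_f = L_i / I_f = 0.2381 / 0.1833 = 1.299 rad/s.

|ω_f| ≈ 1.30 rad/s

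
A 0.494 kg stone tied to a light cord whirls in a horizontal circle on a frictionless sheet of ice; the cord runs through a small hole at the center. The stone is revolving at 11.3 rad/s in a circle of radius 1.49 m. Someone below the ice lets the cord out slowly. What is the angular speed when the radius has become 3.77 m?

ω₂ ≈ 1.77 rad/s

No torque about the axis ⇒ m r₁² ω₁ = m r₂² ω₂.
ω₂ = ω₁ (r₁/r₂)² = (11.3)(1.49/3.77)² = 1.765 rad/s.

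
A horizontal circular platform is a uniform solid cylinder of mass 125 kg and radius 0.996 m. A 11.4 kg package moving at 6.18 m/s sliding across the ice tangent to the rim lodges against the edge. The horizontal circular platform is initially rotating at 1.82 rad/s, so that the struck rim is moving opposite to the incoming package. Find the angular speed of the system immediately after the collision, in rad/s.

The axle reaction passes through the central axle and exerts no torque about it; angular momentum about the central axle is conserved through the impact.
I_p = ½(125)(0.996)² = 62.00 kg·m². Taking the sense of the package's angular momentum as positive, L_{package} = m v R = (11.4)(6.18)(0.996) = 70.17 kg·m²/s.
L_i = −I_p ω_p + m v R = −(62.00)(1.82) + 70.17 = -42.67 kg·m²/s.
After sticking, I_f = I_p + m R² = 62.00 + (11.4)(0.996)² = 73.31 kg·m².
ω_f = L_i / I_f = -42.67 / 73.31 = -0.5821 rad/s.

|ω_f| ≈ 0.582 rad/s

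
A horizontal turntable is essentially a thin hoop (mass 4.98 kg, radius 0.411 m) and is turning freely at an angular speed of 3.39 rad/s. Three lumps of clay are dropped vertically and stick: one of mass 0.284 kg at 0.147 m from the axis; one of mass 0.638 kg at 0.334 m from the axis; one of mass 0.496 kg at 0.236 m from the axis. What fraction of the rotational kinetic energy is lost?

The added mass arrives with no angular momentum about the axis, and any external torque about the axis is negligible, so the system's angular momentum is conserved.
I_p = (4.98)(0.411)² = 0.8412 kg·m².
Added inertia Σmr² = (0.284)(0.147)² + (0.638)(0.334)² + (0.496)(0.236)² = 0.1049 kg·m²; I_f = 0.8412 + 0.1049 = 0.9462 kg·m².
ω_f = I_p ω_i / I_f = (0.8412)(3.39) / 0.9462 = 3.014 rad/s.
KE_i = ½(0.8412)(3.390 rad/s)² = 4.834 J; KE_f = ½(0.9462)(3.014)² = 4.298 J.
Fraction lost = 0.1109.

fraction ≈ 0.111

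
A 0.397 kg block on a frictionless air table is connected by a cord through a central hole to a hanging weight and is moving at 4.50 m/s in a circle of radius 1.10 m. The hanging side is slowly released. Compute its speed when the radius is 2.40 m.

v₂ ≈ 2.06 m/s

The only horizontal force on the mass is along the cord (radial), so it exerts no torque about the hole and angular momentum m v r is conserved.
v₂ = v₁ r₁ / r₂ = (4.50)(1.10) / (2.40) = 2.062 m/s.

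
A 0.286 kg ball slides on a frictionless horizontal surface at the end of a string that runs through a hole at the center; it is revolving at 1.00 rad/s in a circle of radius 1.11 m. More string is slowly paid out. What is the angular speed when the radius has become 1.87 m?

No torque about the axis ⇒ m r₁² ω₁ = m r₂² ω₂.
ω₂ = ω₁ (r₁/r₂)² = (1.00)(1.11/1.87)² = 0.3523 rad/s.

ω₂ ≈ 0.352 rad/s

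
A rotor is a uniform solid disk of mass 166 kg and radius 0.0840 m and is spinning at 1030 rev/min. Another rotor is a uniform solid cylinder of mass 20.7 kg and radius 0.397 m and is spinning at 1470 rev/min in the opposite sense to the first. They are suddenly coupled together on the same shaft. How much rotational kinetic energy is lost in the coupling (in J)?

No external torque acts about the common axis, so total angular momentum is conserved.
Moments of inertia: I_A = ½(166)(0.0840)² = 0.5856 kg·m²; I_B = ½(20.7)(0.397)² = 1.631 kg·m².
Taking A's sense as positive: L = (0.5856)(1030) − (1.631)(1470) = -1795 kg·m²·rpm.
Combined I = 0.5856 + 1.631 = 2.217 kg·m².
ω_f = L / I = -1795 / 2.217 = -809.6 rpm.
KE_i = ½ΣIω² = 22730 J; KE_f = ½(2.217)(84.78)² = 7967 J.

ΔKE lost ≈ 14800 J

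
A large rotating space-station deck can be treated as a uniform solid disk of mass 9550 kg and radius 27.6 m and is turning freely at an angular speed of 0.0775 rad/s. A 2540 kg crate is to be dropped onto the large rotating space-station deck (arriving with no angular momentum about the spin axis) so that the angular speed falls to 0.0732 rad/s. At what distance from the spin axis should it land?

The added mass arrives with no angular momentum about the spin axis, and any external torque about the spin axis is negligible, so the system's angular momentum is conserved.
I_p = ½(9550)(27.6)² = 3.637e+06 kg·m².
I_p ω_i = (I_p + m r²) ω_f ⇒ m r² = I_p(ω_i/ω_f − 1) = 3.637e+06(0.0775/0.0732 − 1) = 2.137e+05 kg·m².
r = √(2.137e+05/2540) = 9.172 m.

r ≈ 9.17 m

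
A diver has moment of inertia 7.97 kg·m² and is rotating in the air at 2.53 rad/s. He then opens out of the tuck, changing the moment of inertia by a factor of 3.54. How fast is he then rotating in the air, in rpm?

No external torque acts about the spin axis, so angular momentum is conserved.
I₂ = 3.54 × 7.97 = 28.21 kg·m².
ω₂ = I₁ω₁ / I₂ = (7.970)(2.53 rad/s) / (28.21) = 0.7147 rad/s = 6.825 rpm.

ω₂ ≈ 6.82 rpm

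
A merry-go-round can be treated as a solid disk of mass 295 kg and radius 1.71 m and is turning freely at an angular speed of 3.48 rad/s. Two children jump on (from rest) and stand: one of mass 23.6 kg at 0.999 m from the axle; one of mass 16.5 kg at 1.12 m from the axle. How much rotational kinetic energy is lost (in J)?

energy lost ≈ 243 J

No external torque acts about the axle; L_before = L_after.
I_p = ½(295)(1.71)² = 431.3 kg·m².
Added inertia Σmr² = (23.6)(0.999)² + (16.5)(1.12)² = 44.25 kg·m²; I_f = 431.3 + 44.25 = 475.6 kg·m².
ω_f = I_p ω_i / I_f = (431.3)(3.48) / 475.6 = 3.156 rad/s.
KE_i = ½(431.3)(3.480 rad/s)² = 2612 J; KE_f = ½(475.6)(3.156)² = 2369 J.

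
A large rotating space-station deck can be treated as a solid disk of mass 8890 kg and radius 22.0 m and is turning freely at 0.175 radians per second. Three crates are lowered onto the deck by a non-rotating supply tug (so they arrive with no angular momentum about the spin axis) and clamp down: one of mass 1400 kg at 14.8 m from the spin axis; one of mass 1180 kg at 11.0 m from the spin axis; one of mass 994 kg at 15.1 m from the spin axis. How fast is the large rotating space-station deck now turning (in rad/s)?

The added mass arrives with no angular momentum about the spin axis, and any external torque about the spin axis is negligible, so the system's angular momentum is conserved.
I_p = ½(8890)(22.0)² = 2.151e+06 kg·m².
Added inertia Σmr² = (1400)(14.8)² + (1180)(11.0)² + (994)(15.1)² = 6.761e+05 kg·m²; I_f = 2.151e+06 + 6.761e+05 = 2.827e+06 kg·m².
ω_f = I_p ω_i / I_f = (2.151e+06)(0.175) / 2.827e+06 = 0.1332 rad/s.

ω_f ≈ 0.133 rad/s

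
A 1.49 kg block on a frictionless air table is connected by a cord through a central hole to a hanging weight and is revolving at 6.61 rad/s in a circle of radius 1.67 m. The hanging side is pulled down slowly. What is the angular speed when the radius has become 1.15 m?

The constraining force is radial, so m r² ω about the center is conserved.
ω₂ = ω₁ (r₁/r₂)² = (6.61)(1.67/1.15)² = 13.94 rad/s.

ω₂ ≈ 13.9 rad/s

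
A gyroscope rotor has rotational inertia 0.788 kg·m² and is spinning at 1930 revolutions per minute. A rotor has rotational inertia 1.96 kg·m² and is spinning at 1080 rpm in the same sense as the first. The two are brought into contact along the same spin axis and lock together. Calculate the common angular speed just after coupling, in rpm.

No external torque acts about the common axis, so total angular momentum is conserved.
Taking A's sense as positive: L = (0.7880)(1930) + (1.960)(1080) = 3638 kg·m²·rpm.
Combined I = 0.7880 + 1.960 = 2.748 kg·m².
ω_f = L / I = 3638 / 2.748 = 1324 rpm.

|ω_f| ≈ 1320 rpm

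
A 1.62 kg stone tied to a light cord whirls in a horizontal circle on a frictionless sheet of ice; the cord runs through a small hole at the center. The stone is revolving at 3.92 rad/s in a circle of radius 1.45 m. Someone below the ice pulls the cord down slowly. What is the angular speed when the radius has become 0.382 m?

ω₂ ≈ 56.5 rad/s

No torque about the axis ⇒ m r₁² ω₁ = m r₂² ω₂.
ω₂ = ω₁ (r₁/r₂)² = (3.92)(1.45/0.382)² = 56.48 rad/s.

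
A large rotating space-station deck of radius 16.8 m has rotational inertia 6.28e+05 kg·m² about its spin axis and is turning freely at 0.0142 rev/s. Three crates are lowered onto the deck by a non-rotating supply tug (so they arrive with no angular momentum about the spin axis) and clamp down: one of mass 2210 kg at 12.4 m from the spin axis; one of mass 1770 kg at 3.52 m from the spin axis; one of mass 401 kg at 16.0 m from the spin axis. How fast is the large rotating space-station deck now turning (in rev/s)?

No external torque acts about the spin axis; L_before = L_after.
Added inertia Σmr² = (2210)(12.4)² + (1770)(3.52)² + (401)(16.0)² = 4.644e+05 kg·m²; I_f = 6.280e+05 + 4.644e+05 = 1.092e+06 kg·m².
ω_f = I_p ω_i / I_f = (6.280e+05)(0.0142) / 1.092e+06 = 0.008163 rev/s.

ω_f ≈ 0.00816 rev/s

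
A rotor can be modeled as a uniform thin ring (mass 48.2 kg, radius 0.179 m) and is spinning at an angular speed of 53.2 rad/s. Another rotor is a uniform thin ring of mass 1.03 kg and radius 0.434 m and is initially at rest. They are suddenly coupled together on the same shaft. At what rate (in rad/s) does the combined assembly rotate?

|ω_f| ≈ 47.3 rad/s

No external torque acts about the common axis, so total angular momentum is conserved.
Moments of inertia: I_A = (48.2)(0.179)² = 1.544 kg·m²; I_B = (1.03)(0.434)² = 0.1940 kg·m².
Taking A's sense as positive: L = (1.544)(53.2) = 82.16 kg·m²·rad/s.
Combined I = 1.544 + 0.1940 = 1.738 kg·m².
ω_f = L / I = 82.16 / 1.738 = 47.26 rad/s.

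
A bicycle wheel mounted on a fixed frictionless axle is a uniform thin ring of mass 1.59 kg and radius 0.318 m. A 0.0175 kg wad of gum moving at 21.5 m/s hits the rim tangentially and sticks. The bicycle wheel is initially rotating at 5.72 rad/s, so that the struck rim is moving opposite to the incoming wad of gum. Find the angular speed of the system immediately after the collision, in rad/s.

|ω_f| ≈ 4.92 rad/s

About the axle the impulsive forces during the collision are internal, so angular momentum about that axis is conserved.
I_p = (1.59)(0.318)² = 0.1608 kg·m². Taking the sense of the wad of gum's angular momentum as positive, L_{wad} = m v R = (0.0175)(21.5)(0.318) = 0.1196 kg·m²/s.
L_i = −I_p ω_p + m v R = −(0.1608)(5.72) + 0.1196 = -0.8001 kg·m²/s.
After sticking, I_f = I_p + m R² = 0.1608 + (0.0175)(0.318)² = 0.1626 kg·m².
ω_f = L_i / I_f = -0.8001 / 0.1626 = -4.922 rad/s.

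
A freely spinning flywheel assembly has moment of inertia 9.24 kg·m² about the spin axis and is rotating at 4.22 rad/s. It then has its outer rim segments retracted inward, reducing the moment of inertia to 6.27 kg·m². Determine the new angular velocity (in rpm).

ω₂ ≈ 59.4 rpm

No external torque acts about the spin axis, so angular momentum is conserved.
ω₂ = I₁ω₁ / I₂ = (9.240)(4.22 rad/s) / (6.270) = 6.219 rad/s = 59.39 rpm.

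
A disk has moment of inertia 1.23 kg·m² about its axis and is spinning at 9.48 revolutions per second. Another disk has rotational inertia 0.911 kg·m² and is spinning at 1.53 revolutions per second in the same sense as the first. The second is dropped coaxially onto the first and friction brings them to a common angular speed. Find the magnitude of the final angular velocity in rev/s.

|ω_f| ≈ 6.10 rev/s

No external torque acts about the common axis, so total angular momentum is conserved.
Taking A's sense as positive: L = (1.230)(9.48) + (0.9110)(1.53) = 13.05 kg·m²·rev/s.
Combined I = 1.230 + 0.9110 = 2.141 kg·m².
ω_f = L / I = 13.05 / 2.141 = 6.097 rev/s.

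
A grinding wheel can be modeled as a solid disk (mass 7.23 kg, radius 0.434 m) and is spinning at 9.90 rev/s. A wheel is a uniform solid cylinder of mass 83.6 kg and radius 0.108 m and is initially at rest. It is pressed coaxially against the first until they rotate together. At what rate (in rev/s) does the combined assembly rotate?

|ω_f| ≈ 5.77 rev/s

The coupling torques are internal; angular momentum about the shared axis is conserved.
Moments of inertia: I_A = ½(7.23)(0.434)² = 0.6809 kg·m²; I_B = ½(83.6)(0.108)² = 0.4876 kg·m².
Taking A's sense as positive: L = (0.6809)(9.90) = 6.741 kg·m²·rev/s.
Combined I = 0.6809 + 0.4876 = 1.168 kg·m².
ω_f = L / I = 6.741 / 1.168 = 5.769 rev/s.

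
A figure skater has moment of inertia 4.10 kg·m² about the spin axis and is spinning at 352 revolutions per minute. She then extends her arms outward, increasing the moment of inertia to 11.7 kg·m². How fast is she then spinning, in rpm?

ω₂ ≈ 123 rpm

With no external torque about the axis, L is conserved: I₁ω₁ = I₂ω₂.
ω₂ = I₁ω₁ / I₂ = (4.100)(352 rpm) / (11.70) = 123.4 rpm.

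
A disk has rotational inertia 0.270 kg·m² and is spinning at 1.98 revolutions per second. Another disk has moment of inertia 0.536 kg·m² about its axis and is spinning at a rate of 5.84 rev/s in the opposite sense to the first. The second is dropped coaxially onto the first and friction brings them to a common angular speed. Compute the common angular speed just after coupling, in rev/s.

|ω_f| ≈ 3.22 rev/s

No external torque acts about the common axis, so total angular momentum is conserved.
Taking A's sense as positive: L = (0.2700)(1.98) − (0.5360)(5.84) = -2.596 kg·m²·rev/s.
Combined I = 0.2700 + 0.5360 = 0.8060 kg·m².
ω_f = L / I = -2.596 / 0.8060 = -3.220 rev/s.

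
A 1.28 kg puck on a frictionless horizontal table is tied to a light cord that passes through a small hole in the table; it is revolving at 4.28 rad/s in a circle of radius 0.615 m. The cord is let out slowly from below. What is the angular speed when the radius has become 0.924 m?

No torque about the axis ⇒ m r₁² ω₁ = m r₂² ω₂.
ω₂ = ω₁ (r₁/r₂)² = (4.28)(0.615/0.924)² = 1.896 rad/s.

ω₂ ≈ 1.90 rad/s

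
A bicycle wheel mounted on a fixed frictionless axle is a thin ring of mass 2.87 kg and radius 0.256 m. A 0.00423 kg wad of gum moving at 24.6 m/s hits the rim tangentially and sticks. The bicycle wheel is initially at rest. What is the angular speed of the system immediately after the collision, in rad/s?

|ω_f| ≈ 0.141 rad/s

The axle reaction passes through the axle and exerts no torque about it; angular momentum about the axle is conserved through the impact.
I_p = (2.87)(0.256)² = 0.1881 kg·m². Taking the sense of the wad of gum's angular momentum as positive, L_{wad} = m v R = (0.00423)(24.6)(0.256) = 0.02664 kg·m²/s.
L_i = 0 + 0.02664 = 0.02664 kg·m²/s.
After sticking, I_f = I_p + m R² = 0.1881 + (0.00423)(0.256)² = 0.1884 kg·m².
ω_f = L_i / I_f = 0.02664 / 0.1884 = 0.1414 rad/s.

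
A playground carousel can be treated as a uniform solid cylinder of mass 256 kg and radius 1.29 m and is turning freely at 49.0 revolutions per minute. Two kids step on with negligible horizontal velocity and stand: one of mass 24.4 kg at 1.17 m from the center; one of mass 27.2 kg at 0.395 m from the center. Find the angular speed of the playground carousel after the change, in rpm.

No external torque acts about the center; L_before = L_after.
I_p = ½(256)(1.29)² = 213.0 kg·m².
Added inertia Σmr² = (24.4)(1.17)² + (27.2)(0.395)² = 37.65 kg·m²; I_f = 213.0 + 37.65 = 250.6 kg·m².
ω_f = I_p ω_i / I_f = (213.0)(49.0) / 250.6 = 41.64 rpm.

ω_f ≈ 41.6 rpm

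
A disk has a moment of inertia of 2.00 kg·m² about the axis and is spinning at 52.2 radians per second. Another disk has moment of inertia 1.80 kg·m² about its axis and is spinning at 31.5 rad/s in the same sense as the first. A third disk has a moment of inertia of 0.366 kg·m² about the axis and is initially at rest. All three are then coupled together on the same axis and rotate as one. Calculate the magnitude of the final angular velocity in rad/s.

No external torque acts about the common axis, so total angular momentum is conserved.
Taking A's sense as positive: L = (2.000)(52.2) + (1.800)(31.5) = 161.1 kg·m²·rad/s.
Combined I = 2.000 + 1.800 + 0.3660 = 4.166 kg·m².
ω_f = L / I = 161.1 / 4.166 = 38.67 rad/s.

|ω_f| ≈ 38.7 rad/s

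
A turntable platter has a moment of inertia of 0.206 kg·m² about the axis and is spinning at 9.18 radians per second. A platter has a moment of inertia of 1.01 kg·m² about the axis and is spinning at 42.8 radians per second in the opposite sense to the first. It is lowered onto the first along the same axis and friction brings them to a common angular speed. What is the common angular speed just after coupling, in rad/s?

No external torque acts about the common axis, so total angular momentum is conserved.
Taking A's sense as positive: L = (0.2060)(9.18) − (1.010)(42.8) = -41.34 kg·m²·rad/s.
Combined I = 0.2060 + 1.010 = 1.216 kg·m².
ω_f = L / I = -41.34 / 1.216 = -33.99 rad/s.

|ω_f| ≈ 34.0 rad/s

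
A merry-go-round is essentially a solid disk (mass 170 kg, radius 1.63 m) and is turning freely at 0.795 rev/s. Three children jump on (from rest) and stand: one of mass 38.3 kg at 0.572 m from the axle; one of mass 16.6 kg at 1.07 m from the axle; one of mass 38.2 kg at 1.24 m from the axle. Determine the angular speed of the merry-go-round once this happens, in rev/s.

The added mass arrives with no angular momentum about the axle, and any external torque about the axle is negligible, so the system's angular momentum is conserved.
I_p = ½(170)(1.63)² = 225.8 kg·m².
Added inertia Σmr² = (38.3)(0.572)² + (16.6)(1.07)² + (38.2)(1.24)² = 90.27 kg·m²; I_f = 225.8 + 90.27 = 316.1 kg·m².
ω_f = I_p ω_i / I_f = (225.8)(0.795) / 316.1 = 0.5680 rev/s.

ω_f ≈ 0.568 rev/s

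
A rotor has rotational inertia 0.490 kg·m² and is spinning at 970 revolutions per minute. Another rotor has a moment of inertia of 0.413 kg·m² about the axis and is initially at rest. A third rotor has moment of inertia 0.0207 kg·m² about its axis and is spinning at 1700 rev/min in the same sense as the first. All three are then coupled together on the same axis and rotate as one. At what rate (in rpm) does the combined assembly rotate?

No external torque acts about the common axis, so total angular momentum is conserved.
Taking A's sense as positive: L = (0.4900)(970) + (0.02070)(1700) = 510.5 kg·m²·rpm.
Combined I = 0.4900 + 0.4130 + 0.02070 = 0.9237 kg·m².
ω_f = L / I = 510.5 / 0.9237 = 552.7 rpm.

|ω_f| ≈ 553 rpm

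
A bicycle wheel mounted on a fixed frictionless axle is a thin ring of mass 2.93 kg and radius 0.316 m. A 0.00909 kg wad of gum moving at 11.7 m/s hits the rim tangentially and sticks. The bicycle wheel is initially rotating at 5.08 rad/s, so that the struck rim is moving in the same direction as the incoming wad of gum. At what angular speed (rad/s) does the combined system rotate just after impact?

About the axle the impulsive forces during the collision are internal, so angular momentum about that axis is conserved.
I_p = (2.93)(0.316)² = 0.2926 kg·m². Taking the sense of the wad of gum's angular momentum as positive, L_{wad} = m v R = (0.00909)(11.7)(0.316) = 0.03361 kg·m²/s.
L_i = +I_p ω_p + m v R = +(0.2926)(5.08) + 0.03361 = 1.520 kg·m²/s.
After sticking, I_f = I_p + m R² = 0.2926 + (0.00909)(0.316)² = 0.2935 kg·m².
ω_f = L_i / I_f = 1.520 / 0.2935 = 5.179 rad/s.

|ω_f| ≈ 5.18 rad/s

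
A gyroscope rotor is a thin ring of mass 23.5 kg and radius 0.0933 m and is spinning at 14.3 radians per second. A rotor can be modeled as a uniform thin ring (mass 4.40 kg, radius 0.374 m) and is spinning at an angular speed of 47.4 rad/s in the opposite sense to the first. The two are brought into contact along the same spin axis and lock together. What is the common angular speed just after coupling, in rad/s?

The coupling torques are internal; angular momentum about the shared axis is conserved.
Moments of inertia: I_A = (23.5)(0.0933)² = 0.2046 kg·m²; I_B = (4.40)(0.374)² = 0.6155 kg·m².
Taking A's sense as positive: L = (0.2046)(14.3) − (0.6155)(47.4) = -26.25 kg·m²·rad/s.
Combined I = 0.2046 + 0.6155 = 0.8200 kg·m².
ω_f = L / I = -26.25 / 0.8200 = -32.01 rad/s.

|ω_f| ≈ 32.0 rad/s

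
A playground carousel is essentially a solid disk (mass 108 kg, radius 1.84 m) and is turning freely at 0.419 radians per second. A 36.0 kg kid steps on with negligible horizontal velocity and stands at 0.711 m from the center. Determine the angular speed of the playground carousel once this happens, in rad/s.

No external torque acts about the center; L_before = L_after.
I_p = ½(108)(1.84)² = 182.8 kg·m².
Added inertia Σmr² = (36.0)(0.711)² = 18.20 kg·m²; I_f = 182.8 + 18.20 = 201.0 kg·m².
ω_f = I_p ω_i / I_f = (182.8)(0.419) / 201.0 = 0.3811 rad/s.

ω_f ≈ 0.381 rad/s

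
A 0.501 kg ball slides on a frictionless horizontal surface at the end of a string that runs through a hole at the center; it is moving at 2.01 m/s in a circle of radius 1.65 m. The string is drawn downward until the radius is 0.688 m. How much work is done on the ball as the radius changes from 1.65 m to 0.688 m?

W ≈ 4.81 J

Central (radial) force ⇒ zero torque about the center ⇒ m v r is constant.
v₂ = v₁ r₁ / r₂ = (2.01)(1.65) / (0.688) = 4.820 m/s.
W = ΔKE = ½m(v₂² − v₁²) = 4.809 J.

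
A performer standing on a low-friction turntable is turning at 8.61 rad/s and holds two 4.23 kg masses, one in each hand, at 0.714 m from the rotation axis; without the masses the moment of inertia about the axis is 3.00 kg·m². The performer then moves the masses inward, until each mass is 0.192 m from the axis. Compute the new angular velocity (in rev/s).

ω₂ ≈ 3.03 rev/s

With no external torque about the axis, L is conserved: I₁ω₁ = I₂ω₂.
I₁ = 3.00 + 2(4.23)(0.714)² = 7.313 kg·m²; I₂ = 3.00 + 2(4.23)(0.192)² = 3.312 kg·m².
ω₂ = I₁ω₁ / I₂ = (7.313)(8.61 rad/s) / (3.312) = 19.01 rad/s = 3.026 rev/s.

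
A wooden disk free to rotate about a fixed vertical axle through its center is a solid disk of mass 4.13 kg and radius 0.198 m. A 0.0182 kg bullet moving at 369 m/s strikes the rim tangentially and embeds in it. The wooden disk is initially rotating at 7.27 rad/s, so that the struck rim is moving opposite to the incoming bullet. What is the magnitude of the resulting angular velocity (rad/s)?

The axle reaction passes through the axle and exerts no torque about it; angular momentum about the axle is conserved through the impact.
I_p = ½(4.13)(0.198)² = 0.08096 kg·m². Taking the sense of the bullet's angular momentum as positive, L_{bullet} = m v R = (0.0182)(369)(0.198) = 1.330 kg·m²/s.
L_i = −I_p ω_p + m v R = −(0.08096)(7.27) + 1.330 = 0.7412 kg·m²/s.
After sticking, I_f = I_p + m R² = 0.08096 + (0.0182)(0.198)² = 0.08167 kg·m².
ω_f = L_i / I_f = 0.7412 / 0.08167 = 9.075 rad/s.

|ω_f| ≈ 9.08 rad/s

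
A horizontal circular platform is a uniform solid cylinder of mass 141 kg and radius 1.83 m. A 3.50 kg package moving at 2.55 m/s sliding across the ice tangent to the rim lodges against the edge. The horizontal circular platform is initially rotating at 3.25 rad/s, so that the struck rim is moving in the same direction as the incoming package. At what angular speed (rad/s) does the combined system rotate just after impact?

|ω_f| ≈ 3.16 rad/s

The axle reaction passes through the central axle and exerts no torque about it; angular momentum about the central axle is conserved through the impact.
I_p = ½(141)(1.83)² = 236.1 kg·m². Taking the sense of the package's angular momentum as positive, L_{package} = m v R = (3.50)(2.55)(1.83) = 16.33 kg·m²/s.
L_i = +I_p ω_p + m v R = +(236.1)(3.25) + 16.33 = 783.6 kg·m²/s.
After sticking, I_f = I_p + m R² = 236.1 + (3.50)(1.83)² = 247.8 kg·m².
ω_f = L_i / I_f = 783.6 / 247.8 = 3.162 rad/s.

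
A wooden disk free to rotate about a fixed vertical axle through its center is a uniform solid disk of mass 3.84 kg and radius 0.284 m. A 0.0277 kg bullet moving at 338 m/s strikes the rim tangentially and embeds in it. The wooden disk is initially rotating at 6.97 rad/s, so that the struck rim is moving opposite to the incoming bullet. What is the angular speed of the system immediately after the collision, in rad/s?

|ω_f| ≈ 10.1 rad/s

About the axle the impulsive forces during the collision are internal, so angular momentum about that axis is conserved.
I_p = ½(3.84)(0.284)² = 0.1549 kg·m². Taking the sense of the bullet's angular momentum as positive, L_{bullet} = m v R = (0.0277)(338)(0.284) = 2.659 kg·m²/s.
L_i = −I_p ω_p + m v R = −(0.1549)(6.97) + 2.659 = 1.580 kg·m²/s.
After sticking, I_f = I_p + m R² = 0.1549 + (0.0277)(0.284)² = 0.1571 kg·m².
ω_f = L_i / I_f = 1.580 / 0.1571 = 10.06 rad/s.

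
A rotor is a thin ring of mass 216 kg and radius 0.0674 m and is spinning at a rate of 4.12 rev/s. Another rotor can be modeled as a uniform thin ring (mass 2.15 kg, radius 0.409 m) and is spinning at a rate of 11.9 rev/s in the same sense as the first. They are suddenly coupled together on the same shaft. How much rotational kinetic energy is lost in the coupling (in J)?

ΔKE lost ≈ 314 J

The coupling torques are internal; angular momentum about the shared axis is conserved.
Moments of inertia: I_A = (216)(0.0674)² = 0.9812 kg·m²; I_B = (2.15)(0.409)² = 0.3597 kg·m².
Taking A's sense as positive: L = (0.9812)(4.12) + (0.3597)(11.9) = 8.323 kg·m²·rev/s.
Combined I = 0.9812 + 0.3597 = 1.341 kg·m².
ω_f = L / I = 8.323 / 1.341 = 6.207 rev/s.
KE_i = ½ΣIω² = 1334 J; KE_f = ½(1.341)(39.00)² = 1020 J.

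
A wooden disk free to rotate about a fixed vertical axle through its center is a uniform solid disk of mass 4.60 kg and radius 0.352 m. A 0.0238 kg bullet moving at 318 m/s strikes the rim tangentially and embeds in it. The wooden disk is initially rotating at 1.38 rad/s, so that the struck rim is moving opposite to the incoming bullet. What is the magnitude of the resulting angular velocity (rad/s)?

|ω_f| ≈ 7.89 rad/s

The axle reaction passes through the axle and exerts no torque about it; angular momentum about the axle is conserved through the impact.
I_p = ½(4.60)(0.352)² = 0.2850 kg·m². Taking the sense of the bullet's angular momentum as positive, L_{bullet} = m v R = (0.0238)(318)(0.352) = 2.664 kg·m²/s.
L_i = −I_p ω_p + m v R = −(0.2850)(1.38) + 2.664 = 2.271 kg·m²/s.
After sticking, I_f = I_p + m R² = 0.2850 + (0.0238)(0.352)² = 0.2879 kg·m².
ω_f = L_i / I_f = 2.271 / 0.2879 = 7.887 rad/s.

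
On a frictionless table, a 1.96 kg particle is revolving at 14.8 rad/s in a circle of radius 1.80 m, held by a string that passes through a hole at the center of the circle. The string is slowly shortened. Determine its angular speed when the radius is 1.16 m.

ω₂ ≈ 35.6 rad/s

No torque about the axis ⇒ m r₁² ω₁ = m r₂² ω₂.
ω₂ = ω₁ (r₁/r₂)² = (14.8)(1.80/1.16)² = 35.64 rad/s.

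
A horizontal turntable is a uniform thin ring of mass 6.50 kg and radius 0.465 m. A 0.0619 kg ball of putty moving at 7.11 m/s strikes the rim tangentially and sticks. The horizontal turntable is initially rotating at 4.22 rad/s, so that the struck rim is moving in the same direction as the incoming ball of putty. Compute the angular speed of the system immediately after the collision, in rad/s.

|ω_f| ≈ 4.32 rad/s

The axle reaction passes through the axle and exerts no torque about it; angular momentum about the axle is conserved through the impact.
I_p = (6.50)(0.465)² = 1.405 kg·m². Taking the sense of the ball of putty's angular momentum as positive, L_{ball} = m v R = (0.0619)(7.11)(0.465) = 0.2047 kg·m²/s.
L_i = +I_p ω_p + m v R = +(1.405)(4.22) + 0.2047 = 6.136 kg·m²/s.
After sticking, I_f = I_p + m R² = 1.405 + (0.0619)(0.465)² = 1.419 kg·m².
ω_f = L_i / I_f = 6.136 / 1.419 = 4.324 rad/s.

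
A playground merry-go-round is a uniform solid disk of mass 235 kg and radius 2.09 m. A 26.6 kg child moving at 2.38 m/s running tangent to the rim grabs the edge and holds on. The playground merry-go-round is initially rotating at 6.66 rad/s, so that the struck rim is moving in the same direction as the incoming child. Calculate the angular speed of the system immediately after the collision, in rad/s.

|ω_f| ≈ 5.64 rad/s

The axle reaction passes through the axle and exerts no torque about it; angular momentum about the axle is conserved through the impact.
I_p = ½(235)(2.09)² = 513.3 kg·m². Taking the sense of the child's angular momentum as positive, L_{child} = m v R = (26.6)(2.38)(2.09) = 132.3 kg·m²/s.
L_i = +I_p ω_p + m v R = +(513.3)(6.66) + 132.3 = 3551 kg·m²/s.
After sticking, I_f = I_p + m R² = 513.3 + (26.6)(2.09)² = 629.4 kg·m².
ω_f = L_i / I_f = 3551 / 629.4 = 5.641 rad/s.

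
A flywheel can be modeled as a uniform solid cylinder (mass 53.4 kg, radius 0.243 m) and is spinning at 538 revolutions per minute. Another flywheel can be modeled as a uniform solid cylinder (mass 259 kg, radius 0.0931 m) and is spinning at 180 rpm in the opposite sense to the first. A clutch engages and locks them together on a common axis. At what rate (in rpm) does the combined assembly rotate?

|ω_f| ≈ 239 rpm

The coupling torques are internal; angular momentum about the shared axis is conserved.
Moments of inertia: I_A = ½(53.4)(0.243)² = 1.577 kg·m²; I_B = ½(259)(0.0931)² = 1.122 kg·m².
Taking A's sense as positive: L = (1.577)(538) − (1.122)(180) = 646.2 kg·m²·rpm.
Combined I = 1.577 + 1.122 = 2.699 kg·m².
ω_f = L / I = 646.2 / 2.699 = 239.4 rpm.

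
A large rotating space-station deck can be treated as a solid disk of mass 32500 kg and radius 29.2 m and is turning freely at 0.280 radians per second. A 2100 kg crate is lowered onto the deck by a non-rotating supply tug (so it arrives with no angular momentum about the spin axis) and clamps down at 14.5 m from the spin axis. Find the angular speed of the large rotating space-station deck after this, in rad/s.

ω_f ≈ 0.271 rad/s

No external torque acts about the spin axis; L_before = L_after.
I_p = ½(32500)(29.2)² = 1.386e+07 kg·m².
Added inertia Σmr² = (2100)(14.5)² = 4.415e+05 kg·m²; I_f = 1.386e+07 + 4.415e+05 = 1.430e+07 kg·m².
ω_f = I_p ω_i / I_f = (1.386e+07)(0.280) / 1.430e+07 = 0.2714 rad/s.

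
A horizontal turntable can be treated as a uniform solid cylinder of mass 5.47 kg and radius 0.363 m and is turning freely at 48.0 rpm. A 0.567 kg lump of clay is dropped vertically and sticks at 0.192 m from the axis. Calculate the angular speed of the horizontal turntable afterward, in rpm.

ω_f ≈ 45.4 rpm

No external torque acts about the axis; L_before = L_after.
I_p = ½(5.47)(0.363)² = 0.3604 kg·m².
Added inertia Σmr² = (0.567)(0.192)² = 0.02090 kg·m²; I_f = 0.3604 + 0.02090 = 0.3813 kg·m².
ω_f = I_p ω_i / I_f = (0.3604)(48.0) / 0.3813 = 45.37 rpm.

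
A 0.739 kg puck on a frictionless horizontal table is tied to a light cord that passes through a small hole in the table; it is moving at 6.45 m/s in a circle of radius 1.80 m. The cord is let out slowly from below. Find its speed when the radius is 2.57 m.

The only horizontal force on the mass is along the cord (radial), so it exerts no torque about the hole and angular momentum m v r is conserved.
v₂ = v₁ r₁ / r₂ = (6.45)(1.80) / (2.57) = 4.518 m/s.

v₂ ≈ 4.52 m/s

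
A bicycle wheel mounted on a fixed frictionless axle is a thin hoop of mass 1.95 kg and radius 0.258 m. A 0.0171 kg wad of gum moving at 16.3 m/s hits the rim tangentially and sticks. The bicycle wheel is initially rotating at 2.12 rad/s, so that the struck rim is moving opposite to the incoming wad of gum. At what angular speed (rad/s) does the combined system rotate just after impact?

The axle reaction passes through the axle and exerts no torque about it; angular momentum about the axle is conserved through the impact.
I_p = (1.95)(0.258)² = 0.1298 kg·m². Taking the sense of the wad of gum's angular momentum as positive, L_{wad} = m v R = (0.0171)(16.3)(0.258) = 0.07191 kg·m²/s.
L_i = −I_p ω_p + m v R = −(0.1298)(2.12) + 0.07191 = -0.2033 kg·m²/s.
After sticking, I_f = I_p + m R² = 0.1298 + (0.0171)(0.258)² = 0.1309 kg·m².
ω_f = L_i / I_f = -0.2033 / 0.1309 = -1.552 rad/s.

|ω_f| ≈ 1.55 rad/s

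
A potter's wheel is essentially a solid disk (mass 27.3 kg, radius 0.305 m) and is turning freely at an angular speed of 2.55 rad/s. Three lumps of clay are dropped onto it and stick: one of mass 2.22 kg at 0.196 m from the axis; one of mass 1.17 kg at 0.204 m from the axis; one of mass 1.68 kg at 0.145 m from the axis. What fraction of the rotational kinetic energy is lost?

fraction ≈ 0.118

No external torque acts about the axis; L_before = L_after.
I_p = ½(27.3)(0.305)² = 1.270 kg·m².
Added inertia Σmr² = (2.22)(0.196)² + (1.17)(0.204)² + (1.68)(0.145)² = 0.1693 kg·m²; I_f = 1.270 + 0.1693 = 1.439 kg·m².
ω_f = I_p ω_i / I_f = (1.270)(2.55) / 1.439 = 2.250 rad/s.
KE_i = ½(1.270)(2.550 rad/s)² = 4.128 J; KE_f = ½(1.439)(2.250)² = 3.643 J.
Fraction lost = 0.1176.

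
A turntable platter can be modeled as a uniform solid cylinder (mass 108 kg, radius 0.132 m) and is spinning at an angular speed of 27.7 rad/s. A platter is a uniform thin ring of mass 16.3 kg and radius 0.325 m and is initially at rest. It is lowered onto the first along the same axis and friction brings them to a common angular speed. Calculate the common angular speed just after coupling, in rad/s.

|ω_f| ≈ 9.79 rad/s

The coupling torques are internal; angular momentum about the shared axis is conserved.
Moments of inertia: I_A = ½(108)(0.132)² = 0.9409 kg·m²; I_B = (16.3)(0.325)² = 1.722 kg·m².
Taking A's sense as positive: L = (0.9409)(27.7) = 26.06 kg·m²·rad/s.
Combined I = 0.9409 + 1.722 = 2.663 kg·m².
ω_f = L / I = 26.06 / 2.663 = 9.789 rad/s.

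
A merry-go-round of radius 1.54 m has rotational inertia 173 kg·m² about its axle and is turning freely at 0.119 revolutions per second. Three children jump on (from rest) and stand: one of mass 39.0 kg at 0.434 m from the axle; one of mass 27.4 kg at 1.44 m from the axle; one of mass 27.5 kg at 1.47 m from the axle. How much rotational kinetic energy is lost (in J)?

The added mass arrives with no angular momentum about the axle, and any external torque about the axle is negligible, so the system's angular momentum is conserved.
Added inertia Σmr² = (39.0)(0.434)² + (27.4)(1.44)² + (27.5)(1.47)² = 123.6 kg·m²; I_f = 173.0 + 123.6 = 296.6 kg·m².
ω_f = I_p ω_i / I_f = (173.0)(0.119) / 296.6 = 0.06941 rev/s.
KE_i = ½(173.0)(0.7477 rad/s)² = 48.36 J; KE_f = ½(296.6)(0.4361)² = 28.21 J.

energy lost ≈ 20.2 J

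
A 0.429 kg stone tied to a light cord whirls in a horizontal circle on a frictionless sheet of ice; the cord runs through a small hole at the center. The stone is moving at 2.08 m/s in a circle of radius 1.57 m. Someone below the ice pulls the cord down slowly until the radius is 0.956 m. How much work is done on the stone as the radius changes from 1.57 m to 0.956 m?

W ≈ 1.57 J

Central (radial) force ⇒ zero torque about the center ⇒ m v r is constant.
v₂ = v₁ r₁ / r₂ = (2.08)(1.57) / (0.956) = 3.416 m/s.
W = ΔKE = ½m(v₂² − v₁²) = 1.575 J.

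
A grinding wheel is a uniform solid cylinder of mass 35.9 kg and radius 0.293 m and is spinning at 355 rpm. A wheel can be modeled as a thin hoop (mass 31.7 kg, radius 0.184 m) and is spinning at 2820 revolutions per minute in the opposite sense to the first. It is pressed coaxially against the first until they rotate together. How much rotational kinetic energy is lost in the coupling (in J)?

No external torque acts about the common axis, so total angular momentum is conserved.
Moments of inertia: I_A = ½(35.9)(0.293)² = 1.541 kg·m²; I_B = (31.7)(0.184)² = 1.073 kg·m².
Taking A's sense as positive: L = (1.541)(355) − (1.073)(2820) = -2479 kg·m²·rpm.
Combined I = 1.541 + 1.073 = 2.614 kg·m².
ω_f = L / I = -2479 / 2.614 = -948.5 rpm.
KE_i = ½ΣIω² = 47860 J; KE_f = ½(2.614)(99.32)² = 12890 J.

ΔKE lost ≈ 35000 J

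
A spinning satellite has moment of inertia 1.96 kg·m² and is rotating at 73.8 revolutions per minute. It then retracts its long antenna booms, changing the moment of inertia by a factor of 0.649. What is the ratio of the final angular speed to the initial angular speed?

No external torque acts about the spin axis, so angular momentum is conserved.
I₂ = 0.649 × 1.96 = 1.272 kg·m².
ω₂/ω₁ = I₁/I₂ = 1.960 / 1.272 = 1.541.

ω₂/ω₁ ≈ 1.54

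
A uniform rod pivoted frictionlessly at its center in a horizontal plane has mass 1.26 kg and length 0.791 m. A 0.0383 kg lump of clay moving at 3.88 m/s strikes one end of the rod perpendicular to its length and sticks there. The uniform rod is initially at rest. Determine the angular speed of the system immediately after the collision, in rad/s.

The axle reaction passes through the pivot and exerts no torque about it; angular momentum about the pivot is conserved through the impact.
I_p = (1/12)(1.26)(0.791)² = 0.06570 kg·m². Taking the sense of the lump of clay's angular momentum as positive, L_{lump} = m v R = (0.0383)(3.88)(0.791/2) = 0.05877 kg·m²/s.
L_i = 0 + 0.05877 = 0.05877 kg·m²/s.
After sticking, I_f = I_p + m R² = 0.06570 + (0.0383)(0.791/2)² = 0.07169 kg·m².
ω_f = L_i / I_f = 0.05877 / 0.07169 = 0.8198 rad/s.

|ω_f| ≈ 0.820 rad/s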